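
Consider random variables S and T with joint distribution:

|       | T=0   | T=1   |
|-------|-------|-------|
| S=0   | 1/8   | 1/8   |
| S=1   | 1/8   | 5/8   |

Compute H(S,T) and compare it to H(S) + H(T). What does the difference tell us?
Marginal P(S) (row sums):
  P(S=0) = 1/8 + 1/8 = 1/4
  P(S=1) = 1/8 + 5/8 = 3/4
Marginal P(T) (column sums):
  P(T=0) = 1/8 + 1/8 = 1/4
  P(T=1) = 1/8 + 5/8 = 3/4

H(S,T) = -[(1/8)·log₂(1/8) + (1/8)·log₂(1/8) + (1/8)·log₂(1/8) + (5/8)·log₂(5/8)]
  = 0.3750 + 0.3750 + 0.3750 + 0.4238
  = 1.5488 bits
H(S) = -[(1/4)·log₂(1/4) + (3/4)·log₂(3/4)]
  = 0.5000 + 0.3113
  = 0.8113 bits
H(T) = -[(1/4)·log₂(1/4) + (3/4)·log₂(3/4)]
  = 0.5000 + 0.3113
  = 0.8113 bits

H(S) + H(T) = 0.8113 + 0.8113 = 1.6226 bits
Difference: H(S) + H(T) - H(S,T) = 1.6226 - 1.5488 = 0.0738 bits = I(S;T)

The difference is the mutual information; it is positive here, so S and T are dependent (knowing one reduces uncertainty about the other by 0.0738 bits).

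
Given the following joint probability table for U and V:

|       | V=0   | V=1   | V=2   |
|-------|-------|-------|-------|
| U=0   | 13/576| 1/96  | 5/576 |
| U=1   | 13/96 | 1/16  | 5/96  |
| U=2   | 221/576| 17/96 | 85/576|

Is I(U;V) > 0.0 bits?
Marginal P(U) (row sums):
  P(U=0) = 13/576 + 1/96 + 5/576 = 1/24
  P(U=1) = 13/96 + 1/16 + 5/96 = 1/4
  P(U=2) = 221/576 + 17/96 + 85/576 = 17/24
Marginal P(V) (column sums):
  P(V=0) = 13/576 + 13/96 + 221/576 = 13/24
  P(V=1) = 1/96 + 1/16 + 17/96 = 1/4
  P(V=2) = 5/576 + 5/96 + 85/576 = 5/24

H(U) = -[(1/24)·log₂(1/24) + (1/4)·log₂(1/4) + (17/24)·log₂(17/24)]
  = 0.1910 + 0.5000 + 0.3524
  = 1.0434 bits
H(V) = -[(13/24)·log₂(13/24) + (1/4)·log₂(1/4) + (5/24)·log₂(5/24)]
  = 0.4791 + 0.5000 + 0.4715
  = 1.4506 bits
H(U,V) = -[(13/576)·log₂(13/576) + (1/96)·log₂(1/96) + (5/576)·log₂(5/576) + (13/96)·log₂(13/96) + (1/16)·log₂(1/16) + (5/96)·log₂(5/96) + (221/576)·log₂(221/576) + (17/96)·log₂(17/96) + (85/576)·log₂(85/576)]
  = 0.1234 + 0.0686 + 0.0594 + 0.3906 + 0.2500 + 0.2220 + 0.5303 + 0.4423 + 0.4074
  = 2.4940 bits

I(U;V) = H(U) + H(V) - H(U,V)
  = 1.0434 + 1.4506 - 2.4940
  = 0.0000 bits

No. I(U;V) = 0.0000 bits, which is ≤ 0.0 bits.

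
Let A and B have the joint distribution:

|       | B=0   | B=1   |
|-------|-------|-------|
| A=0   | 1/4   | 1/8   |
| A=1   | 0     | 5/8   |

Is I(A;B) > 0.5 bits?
Marginal P(A) (row sums):
  P(A=0) = 1/4 + 1/8 = 3/8
  P(A=1) = 0 + 5/8 = 5/8
Marginal P(B) (column sums):
  P(B=0) = 1/4 + 0 = 1/4
  P(B=1) = 1/8 + 5/8 = 3/4

H(A) = -[(3/8)·log₂(3/8) + (5/8)·log₂(5/8)]
  = 0.5306 + 0.4238
  = 0.9544 bits
H(B) = -[(1/4)·log₂(1/4) + (3/4)·log₂(3/4)]
  = 0.5000 + 0.3113
  = 0.8113 bits
H(A,B) = -[(1/4)·log₂(1/4) + (1/8)·log₂(1/8) + (5/8)·log₂(5/8)]
  = 0.5000 + 0.3750 + 0.4238
  = 1.2988 bits

I(A;B) = H(A) + H(B) - H(A,B)
  = 0.9544 + 0.8113 - 1.2988
  = 0.4669 bits

No. I(A;B) = 0.4669 bits, which is ≤ 0.5 bits.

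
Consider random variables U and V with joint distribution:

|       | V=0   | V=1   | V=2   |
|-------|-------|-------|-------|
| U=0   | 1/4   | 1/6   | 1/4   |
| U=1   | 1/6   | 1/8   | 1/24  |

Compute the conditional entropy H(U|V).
Marginal P(V) (column sums):
  P(V=0) = 1/4 + 1/6 = 5/12
  P(V=1) = 1/6 + 1/8 = 7/24
  P(V=2) = 1/4 + 1/24 = 7/24

H(U|V) = -Σ P(U,V)·log₂ P(U|V), where P(U|V) = P(U,V) / P(V)
  (U=0,V=0): P(U|V) = (1/4)/(5/12) = 3/5;  -(1/4)·log₂(3/5) = 0.1842
  (U=0,V=1): P(U|V) = (1/6)/(7/24) = 4/7;  -(1/6)·log₂(4/7) = 0.1346
  (U=0,V=2): P(U|V) = (1/4)/(7/24) = 6/7;  -(1/4)·log₂(6/7) = 0.0556
  (U=1,V=0): P(U|V) = (1/6)/(5/12) = 2/5;  -(1/6)·log₂(2/5) = 0.2203
  (U=1,V=1): P(U|V) = (1/8)/(7/24) = 3/7;  -(1/8)·log₂(3/7) = 0.1528
  (U=1,V=2): P(U|V) = (1/24)/(7/24) = 1/7;  -(1/24)·log₂(1/7) = 0.1170
H(U|V) = 0.1842 + 0.1346 + 0.0556 + 0.2203 + 0.1528 + 0.1170
  = 0.8645 bits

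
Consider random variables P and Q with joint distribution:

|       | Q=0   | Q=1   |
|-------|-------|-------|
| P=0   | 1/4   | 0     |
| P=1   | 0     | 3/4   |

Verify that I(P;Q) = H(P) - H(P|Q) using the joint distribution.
Left side, from I(P;Q) = H(P) + H(Q) - H(P,Q):
Marginal P(P) (row sums):
  P(P=0) = 1/4 + 0 = 1/4
  P(P=1) = 0 + 3/4 = 3/4
Marginal P(Q) (column sums):
  P(Q=0) = 1/4 + 0 = 1/4
  P(Q=1) = 0 + 3/4 = 3/4

H(P) = -[(1/4)·log₂(1/4) + (3/4)·log₂(3/4)]
  = 0.5000 + 0.3113
  = 0.8113 bits
H(Q) = -[(1/4)·log₂(1/4) + (3/4)·log₂(3/4)]
  = 0.5000 + 0.3113
  = 0.8113 bits
H(P,Q) = -[(1/4)·log₂(1/4) + (3/4)·log₂(3/4)]
  = 0.5000 + 0.3113
  = 0.8113 bits

I(P;Q) = H(P) + H(Q) - H(P,Q)
  = 0.8113 + 0.8113 - 0.8113
  = 0.8113 bits

Right side, with H(P|Q) computed directly from the conditional probabilities:
H(P|Q) = -Σ P(P,Q)·log₂ P(P|Q), where P(P|Q) = P(P,Q) / P(Q)
  (cells with P(P,Q) = 0 contribute 0)
  (P=0,Q=0): P(P|Q) = (1/4)/(1/4) = 1;  -(1/4)·log₂(1) = 0.0000
  (P=1,Q=1): P(P|Q) = (3/4)/(3/4) = 1;  -(3/4)·log₂(1) = 0.0000
H(P|Q) = 0.0000 + 0.0000
  = 0.0000 bits
H(P) - H(P|Q) = 0.8113 - 0.0000 = 0.8113 bits

Both sides equal 0.8113 bits, so I(P;Q) = H(P) - H(P|Q) ✓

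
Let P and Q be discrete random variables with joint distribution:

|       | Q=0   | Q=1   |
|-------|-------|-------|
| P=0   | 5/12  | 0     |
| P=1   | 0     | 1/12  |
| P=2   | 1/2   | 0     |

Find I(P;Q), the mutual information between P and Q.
Marginal P(P) (row sums):
  P(P=0) = 5/12 + 0 = 5/12
  P(P=1) = 0 + 1/12 = 1/12
  P(P=2) = 1/2 + 0 = 1/2
Marginal P(Q) (column sums):
  P(Q=0) = 5/12 + 0 + 1/2 = 11/12
  P(Q=1) = 0 + 1/12 + 0 = 1/12

H(P) = -[(5/12)·log₂(5/12) + (1/12)·log₂(1/12) + (1/2)·log₂(1/2)]
  = 0.5263 + 0.2987 + 0.5000
  = 1.3250 bits
H(Q) = -[(11/12)·log₂(11/12) + (1/12)·log₂(1/12)]
  = 0.1151 + 0.2987
  = 0.4138 bits
H(P,Q) = -[(5/12)·log₂(5/12) + (1/12)·log₂(1/12) + (1/2)·log₂(1/2)]
  = 0.5263 + 0.2987 + 0.5000
  = 1.3250 bits

I(P;Q) = H(P) + H(Q) - H(P,Q)
  = 1.3250 + 0.4138 - 1.3250
  = 0.4138 bits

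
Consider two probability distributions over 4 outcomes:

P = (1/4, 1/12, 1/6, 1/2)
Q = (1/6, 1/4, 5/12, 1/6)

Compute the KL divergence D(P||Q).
D(P||Q) = Σ P(i) log₂(P(i)/Q(i))
  i=0: (1/4) × log₂((1/4)/(1/6)) = (1/4) × log₂(3/2) = 0.1462
  i=1: (1/12) × log₂((1/12)/(1/4)) = (1/12) × log₂(1/3) = -0.1321
  i=2: (1/6) × log₂((1/6)/(5/12)) = (1/6) × log₂(2/5) = -0.2203
  i=3: (1/2) × log₂((1/2)/(1/6)) = (1/2) × log₂(3) = 0.7925
D(P||Q) = 0.1462 - 0.1321 - 0.2203 + 0.7925
  = 0.5863 bits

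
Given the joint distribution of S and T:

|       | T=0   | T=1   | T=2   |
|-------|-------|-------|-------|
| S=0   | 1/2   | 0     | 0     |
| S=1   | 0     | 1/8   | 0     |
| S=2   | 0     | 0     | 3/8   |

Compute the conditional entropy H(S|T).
Marginal P(T) (column sums):
  P(T=0) = 1/2 + 0 + 0 = 1/2
  P(T=1) = 0 + 1/8 + 0 = 1/8
  P(T=2) = 0 + 0 + 3/8 = 3/8

H(S|T) = -Σ P(S,T)·log₂ P(S|T), where P(S|T) = P(S,T) / P(T)
  (cells with P(S,T) = 0 contribute 0)
  (S=0,T=0): P(S|T) = (1/2)/(1/2) = 1;  -(1/2)·log₂(1) = 0.0000
  (S=1,T=1): P(S|T) = (1/8)/(1/8) = 1;  -(1/8)·log₂(1) = 0.0000
  (S=2,T=2): P(S|T) = (3/8)/(3/8) = 1;  -(3/8)·log₂(1) = 0.0000
H(S|T) = 0.0000 + 0.0000 + 0.0000
  = 0.0000 bits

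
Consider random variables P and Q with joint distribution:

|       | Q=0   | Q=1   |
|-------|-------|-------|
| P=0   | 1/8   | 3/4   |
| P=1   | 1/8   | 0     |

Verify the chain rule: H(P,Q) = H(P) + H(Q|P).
Left side:
H(P,Q) = -[(1/8)·log₂(1/8) + (3/4)·log₂(3/4) + (1/8)·log₂(1/8)]
  = 0.3750 + 0.3113 + 0.3750
  = 1.0613 bits

Right side:
Marginal P(P) (row sums):
  P(P=0) = 1/8 + 3/4 = 7/8
  P(P=1) = 1/8 + 0 = 1/8
H(P) = -[(7/8)·log₂(7/8) + (1/8)·log₂(1/8)]
  = 0.1686 + 0.3750
  = 0.5436 bits
H(Q|P) = -Σ P(P,Q)·log₂ P(Q|P), where P(Q|P) = P(P,Q) / P(P)
  (cells with P(P,Q) = 0 contribute 0)
  (P=0,Q=0): P(Q|P) = (1/8)/(7/8) = 1/7;  -(1/8)·log₂(1/7) = 0.3509
  (P=0,Q=1): P(Q|P) = (3/4)/(7/8) = 6/7;  -(3/4)·log₂(6/7) = 0.1668
  (P=1,Q=0): P(Q|P) = (1/8)/(1/8) = 1;  -(1/8)·log₂(1) = 0.0000
H(Q|P) = 0.3509 + 0.1668 + 0.0000
  = 0.5177 bits
H(P) + H(Q|P) = 0.5436 + 0.5177 = 1.0613 bits

Both sides equal 1.0613 bits, so the chain rule holds ✓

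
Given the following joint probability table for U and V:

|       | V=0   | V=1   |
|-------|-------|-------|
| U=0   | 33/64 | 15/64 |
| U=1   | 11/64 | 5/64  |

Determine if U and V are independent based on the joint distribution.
Marginal P(U) (row sums):
  P(U=0) = 33/64 + 15/64 = 3/4
  P(U=1) = 11/64 + 5/64 = 1/4
Marginal P(V) (column sums):
  P(V=0) = 33/64 + 11/64 = 11/16
  P(V=1) = 15/64 + 5/64 = 5/16

U and V are independent iff P(U=i,V=j) = P(U=i)·P(V=j) for every cell.
  P(U=0)·P(V=0) = 3/4 × 11/16 = 33/64 = P(U=0,V=0) ✓
  P(U=0)·P(V=1) = 3/4 × 5/16 = 15/64 = P(U=0,V=1) ✓
  P(U=1)·P(V=0) = 1/4 × 11/16 = 11/64 = P(U=1,V=0) ✓
  P(U=1)·P(V=1) = 1/4 × 5/16 = 5/64 = P(U=1,V=1) ✓

Yes, U and V are independent: every cell factors, so I(U;V) = 0 bits.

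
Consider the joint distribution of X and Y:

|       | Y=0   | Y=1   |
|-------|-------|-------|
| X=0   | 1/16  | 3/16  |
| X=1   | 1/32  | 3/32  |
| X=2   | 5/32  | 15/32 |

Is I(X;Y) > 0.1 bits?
Marginal P(X) (row sums):
  P(X=0) = 1/16 + 3/16 = 1/4
  P(X=1) = 1/32 + 3/32 = 1/8
  P(X=2) = 5/32 + 15/32 = 5/8
Marginal P(Y) (column sums):
  P(Y=0) = 1/16 + 1/32 + 5/32 = 1/4
  P(Y=1) = 3/16 + 3/32 + 15/32 = 3/4

H(X) = -[(1/4)·log₂(1/4) + (1/8)·log₂(1/8) + (5/8)·log₂(5/8)]
  = 0.5000 + 0.3750 + 0.4238
  = 1.2988 bits
H(Y) = -[(1/4)·log₂(1/4) + (3/4)·log₂(3/4)]
  = 0.5000 + 0.3113
  = 0.8113 bits
H(X,Y) = -[(1/16)·log₂(1/16) + (3/16)·log₂(3/16) + (1/32)·log₂(1/32) + (3/32)·log₂(3/32) + (5/32)·log₂(5/32) + (15/32)·log₂(15/32)]
  = 0.2500 + 0.4528 + 0.1563 + 0.3202 + 0.4184 + 0.5124
  = 2.1101 bits

I(X;Y) = H(X) + H(Y) - H(X,Y)
  = 1.2988 + 0.8113 - 2.1101
  = 0.0000 bits

No. I(X;Y) = 0.0000 bits, which is ≤ 0.1 bits.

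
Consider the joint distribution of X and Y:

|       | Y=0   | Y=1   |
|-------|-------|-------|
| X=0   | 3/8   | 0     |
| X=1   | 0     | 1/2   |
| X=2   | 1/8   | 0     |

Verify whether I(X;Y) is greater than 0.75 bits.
Marginal P(X) (row sums):
  P(X=0) = 3/8 + 0 = 3/8
  P(X=1) = 0 + 1/2 = 1/2
  P(X=2) = 1/8 + 0 = 1/8
Marginal P(Y) (column sums):
  P(Y=0) = 3/8 + 0 + 1/8 = 1/2
  P(Y=1) = 0 + 1/2 + 0 = 1/2

H(X) = -[(3/8)·log₂(3/8) + (1/2)·log₂(1/2) + (1/8)·log₂(1/8)]
  = 0.5306 + 0.5000 + 0.3750
  = 1.4056 bits
H(Y) = -[(1/2)·log₂(1/2) + (1/2)·log₂(1/2)]
  = 0.5000 + 0.5000
  = 1.0000 bits
H(X,Y) = -[(3/8)·log₂(3/8) + (1/2)·log₂(1/2) + (1/8)·log₂(1/8)]
  = 0.5306 + 0.5000 + 0.3750
  = 1.4056 bits

I(X;Y) = H(X) + H(Y) - H(X,Y)
  = 1.4056 + 1.0000 - 1.4056
  = 1.0000 bits

Yes. I(X;Y) = 1.0000 bits, which is > 0.75 bits.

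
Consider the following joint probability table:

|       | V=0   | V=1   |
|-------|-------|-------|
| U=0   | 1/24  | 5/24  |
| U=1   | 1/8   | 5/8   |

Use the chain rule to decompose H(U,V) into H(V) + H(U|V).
By the chain rule: H(U,V) = H(V) + H(U|V)

Marginal P(V) (column sums):
  P(V=0) = 1/24 + 1/8 = 1/6
  P(V=1) = 5/24 + 5/8 = 5/6
H(V) = -[(1/6)·log₂(1/6) + (5/6)·log₂(5/6)]
  = 0.4308 + 0.2192
  = 0.6500 bits
H(U|V) = -Σ P(U,V)·log₂ P(U|V), where P(U|V) = P(U,V) / P(V)
  (U=0,V=0): P(U|V) = (1/24)/(1/6) = 1/4;  -(1/24)·log₂(1/4) = 0.0833
  (U=0,V=1): P(U|V) = (5/24)/(5/6) = 1/4;  -(5/24)·log₂(1/4) = 0.4167
  (U=1,V=0): P(U|V) = (1/8)/(1/6) = 3/4;  -(1/8)·log₂(3/4) = 0.0519
  (U=1,V=1): P(U|V) = (5/8)/(5/6) = 3/4;  -(5/8)·log₂(3/4) = 0.2594
H(U|V) = 0.0833 + 0.4167 + 0.0519 + 0.2594
  = 0.8113 bits

H(U,V) = H(V) + H(U|V) = 0.6500 + 0.8113 = 1.4613 bits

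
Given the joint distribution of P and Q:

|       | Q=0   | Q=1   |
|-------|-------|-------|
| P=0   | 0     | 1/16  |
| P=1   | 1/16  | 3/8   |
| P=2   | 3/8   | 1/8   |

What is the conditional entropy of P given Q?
Marginal P(Q) (column sums):
  P(Q=0) = 0 + 1/16 + 3/8 = 7/16
  P(Q=1) = 1/16 + 3/8 + 1/8 = 9/16

H(P|Q) = -Σ P(P,Q)·log₂ P(P|Q), where P(P|Q) = P(P,Q) / P(Q)
  (cells with P(P,Q) = 0 contribute 0)
  (P=0,Q=1): P(P|Q) = (1/16)/(9/16) = 1/9;  -(1/16)·log₂(1/9) = 0.1981
  (P=1,Q=0): P(P|Q) = (1/16)/(7/16) = 1/7;  -(1/16)·log₂(1/7) = 0.1755
  (P=1,Q=1): P(P|Q) = (3/8)/(9/16) = 2/3;  -(3/8)·log₂(2/3) = 0.2194
  (P=2,Q=0): P(P|Q) = (3/8)/(7/16) = 6/7;  -(3/8)·log₂(6/7) = 0.0834
  (P=2,Q=1): P(P|Q) = (1/8)/(9/16) = 2/9;  -(1/8)·log₂(2/9) = 0.2712
H(P|Q) = 0.1981 + 0.1755 + 0.2194 + 0.0834 + 0.2712
  = 0.9476 bits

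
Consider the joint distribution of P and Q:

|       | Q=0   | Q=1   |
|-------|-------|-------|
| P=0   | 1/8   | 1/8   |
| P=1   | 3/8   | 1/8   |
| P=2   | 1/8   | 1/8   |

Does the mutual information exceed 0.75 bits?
Marginal P(P) (row sums):
  P(P=0) = 1/8 + 1/8 = 1/4
  P(P=1) = 3/8 + 1/8 = 1/2
  P(P=2) = 1/8 + 1/8 = 1/4
Marginal P(Q) (column sums):
  P(Q=0) = 1/8 + 3/8 + 1/8 = 5/8
  P(Q=1) = 1/8 + 1/8 + 1/8 = 3/8

H(P) = -[(1/4)·log₂(1/4) + (1/2)·log₂(1/2) + (1/4)·log₂(1/4)]
  = 0.5000 + 0.5000 + 0.5000
  = 1.5000 bits
H(Q) = -[(5/8)·log₂(5/8) + (3/8)·log₂(3/8)]
  = 0.4238 + 0.5306
  = 0.9544 bits
H(P,Q) = -[(1/8)·log₂(1/8) + (1/8)·log₂(1/8) + (3/8)·log₂(3/8) + (1/8)·log₂(1/8) + (1/8)·log₂(1/8) + (1/8)·log₂(1/8)]
  = 0.3750 + 0.3750 + 0.5306 + 0.3750 + 0.3750 + 0.3750
  = 2.4056 bits

I(P;Q) = H(P) + H(Q) - H(P,Q)
  = 1.5000 + 0.9544 - 2.4056
  = 0.0488 bits

No. I(P;Q) = 0.0488 bits, which is ≤ 0.75 bits.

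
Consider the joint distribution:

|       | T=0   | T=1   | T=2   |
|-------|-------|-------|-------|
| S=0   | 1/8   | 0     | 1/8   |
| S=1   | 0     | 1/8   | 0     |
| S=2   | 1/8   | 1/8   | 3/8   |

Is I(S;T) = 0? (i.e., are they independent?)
Marginal P(S) (row sums):
  P(S=0) = 1/8 + 0 + 1/8 = 1/4
  P(S=1) = 0 + 1/8 + 0 = 1/8
  P(S=2) = 1/8 + 1/8 + 3/8 = 5/8
Marginal P(T) (column sums):
  P(T=0) = 1/8 + 0 + 1/8 = 1/4
  P(T=1) = 0 + 1/8 + 1/8 = 1/4
  P(T=2) = 1/8 + 0 + 3/8 = 1/2

S and T are independent iff P(S=i,T=j) = P(S=i)·P(T=j) for every cell.
  P(S=0)·P(T=0) = 1/4 × 1/4 = 1/16, but P(S=0,T=0) = 1/8 ✗

No, S and T are not independent. Quantitatively, I(S;T) > 0:

H(S) = -[(1/4)·log₂(1/4) + (1/8)·log₂(1/8) + (5/8)·log₂(5/8)]
  = 0.5000 + 0.3750 + 0.4238
  = 1.2988 bits
H(T) = -[(1/4)·log₂(1/4) + (1/4)·log₂(1/4) + (1/2)·log₂(1/2)]
  = 0.5000 + 0.5000 + 0.5000
  = 1.5000 bits
H(S,T) = -[(1/8)·log₂(1/8) + (1/8)·log₂(1/8) + (1/8)·log₂(1/8) + (1/8)·log₂(1/8) + (1/8)·log₂(1/8) + (3/8)·log₂(3/8)]
  = 0.3750 + 0.3750 + 0.3750 + 0.3750 + 0.3750 + 0.5306
  = 2.4056 bits
I(S;T) = H(S) + H(T) - H(S,T) = 1.2988 + 1.5000 - 2.4056 = 0.3932 bits > 0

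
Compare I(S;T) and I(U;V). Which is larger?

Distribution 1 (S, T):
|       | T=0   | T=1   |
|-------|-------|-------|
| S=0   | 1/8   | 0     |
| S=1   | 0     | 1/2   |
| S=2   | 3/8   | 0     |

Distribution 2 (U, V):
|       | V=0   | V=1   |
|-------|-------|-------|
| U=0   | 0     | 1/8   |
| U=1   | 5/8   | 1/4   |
Distribution 1 (S, T):
Marginal P(S) (row sums):
  P(S=0) = 1/8 + 0 = 1/8
  P(S=1) = 0 + 1/2 = 1/2
  P(S=2) = 3/8 + 0 = 3/8
Marginal P(T) (column sums):
  P(T=0) = 1/8 + 0 + 3/8 = 1/2
  P(T=1) = 0 + 1/2 + 0 = 1/2

H(S) = -[(1/8)·log₂(1/8) + (1/2)·log₂(1/2) + (3/8)·log₂(3/8)]
  = 0.3750 + 0.5000 + 0.5306
  = 1.4056 bits
H(T) = -[(1/2)·log₂(1/2) + (1/2)·log₂(1/2)]
  = 0.5000 + 0.5000
  = 1.0000 bits
H(S,T) = -[(1/8)·log₂(1/8) + (1/2)·log₂(1/2) + (3/8)·log₂(3/8)]
  = 0.3750 + 0.5000 + 0.5306
  = 1.4056 bits

I(S;T) = H(S) + H(T) - H(S,T)
  = 1.4056 + 1.0000 - 1.4056
  = 1.0000 bits

Distribution 2 (U, V):
Marginal P(U) (row sums):
  P(U=0) = 0 + 1/8 = 1/8
  P(U=1) = 5/8 + 1/4 = 7/8
Marginal P(V) (column sums):
  P(V=0) = 0 + 5/8 = 5/8
  P(V=1) = 1/8 + 1/4 = 3/8

H(U) = -[(1/8)·log₂(1/8) + (7/8)·log₂(7/8)]
  = 0.3750 + 0.1686
  = 0.5436 bits
H(V) = -[(5/8)·log₂(5/8) + (3/8)·log₂(3/8)]
  = 0.4238 + 0.5306
  = 0.9544 bits
H(U,V) = -[(1/8)·log₂(1/8) + (5/8)·log₂(5/8) + (1/4)·log₂(1/4)]
  = 0.3750 + 0.4238 + 0.5000
  = 1.2988 bits

I(U;V) = H(U) + H(V) - H(U,V)
  = 0.5436 + 0.9544 - 1.2988
  = 0.1992 bits

I(S;T) = 1.0000 bits > I(U;V) = 0.1992 bits, so (S, T) has the higher mutual information (stronger dependence).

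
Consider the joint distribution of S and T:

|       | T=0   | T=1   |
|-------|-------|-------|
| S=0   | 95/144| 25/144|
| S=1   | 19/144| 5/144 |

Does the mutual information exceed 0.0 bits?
Marginal P(S) (row sums):
  P(S=0) = 95/144 + 25/144 = 5/6
  P(S=1) = 19/144 + 5/144 = 1/6
Marginal P(T) (column sums):
  P(T=0) = 95/144 + 19/144 = 19/24
  P(T=1) = 25/144 + 5/144 = 5/24

H(S) = -[(5/6)·log₂(5/6) + (1/6)·log₂(1/6)]
  = 0.2192 + 0.4308
  = 0.6500 bits
H(T) = -[(19/24)·log₂(19/24) + (5/24)·log₂(5/24)]
  = 0.2668 + 0.4715
  = 0.7383 bits
H(S,T) = -[(95/144)·log₂(95/144) + (25/144)·log₂(25/144) + (19/144)·log₂(19/144) + (5/144)·log₂(5/144)]
  = 0.3959 + 0.4386 + 0.3855 + 0.1683
  = 1.3883 bits

I(S;T) = H(S) + H(T) - H(S,T)
  = 0.6500 + 0.7383 - 1.3883
  = 0.0000 bits

No. I(S;T) = 0.0000 bits, which is ≤ 0.0 bits.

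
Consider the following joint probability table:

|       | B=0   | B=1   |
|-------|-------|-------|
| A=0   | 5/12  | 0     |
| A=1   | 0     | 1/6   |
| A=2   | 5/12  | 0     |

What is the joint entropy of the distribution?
H(A,B) = -Σ P(A,B) log₂ P(A,B), summed over the non-zero cells:
H(A,B) = -[(5/12)·log₂(5/12) + (1/6)·log₂(1/6) + (5/12)·log₂(5/12)]
  = 0.5263 + 0.4308 + 0.5263
  = 1.4834 bits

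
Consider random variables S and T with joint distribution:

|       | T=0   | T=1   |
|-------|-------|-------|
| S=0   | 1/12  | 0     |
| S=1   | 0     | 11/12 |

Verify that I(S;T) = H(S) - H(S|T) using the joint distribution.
Left side, from I(S;T) = H(S) + H(T) - H(S,T):
Marginal P(S) (row sums):
  P(S=0) = 1/12 + 0 = 1/12
  P(S=1) = 0 + 11/12 = 11/12
Marginal P(T) (column sums):
  P(T=0) = 1/12 + 0 = 1/12
  P(T=1) = 0 + 11/12 = 11/12

H(S) = -[(1/12)·log₂(1/12) + (11/12)·log₂(11/12)]
  = 0.2987 + 0.1151
  = 0.4138 bits
H(T) = -[(1/12)·log₂(1/12) + (11/12)·log₂(11/12)]
  = 0.2987 + 0.1151
  = 0.4138 bits
H(S,T) = -[(1/12)·log₂(1/12) + (11/12)·log₂(11/12)]
  = 0.2987 + 0.1151
  = 0.4138 bits

I(S;T) = H(S) + H(T) - H(S,T)
  = 0.4138 + 0.4138 - 0.4138
  = 0.4138 bits

Right side, with H(S|T) computed directly from the conditional probabilities:
H(S|T) = -Σ P(S,T)·log₂ P(S|T), where P(S|T) = P(S,T) / P(T)
  (cells with P(S,T) = 0 contribute 0)
  (S=0,T=0): P(S|T) = (1/12)/(1/12) = 1;  -(1/12)·log₂(1) = 0.0000
  (S=1,T=1): P(S|T) = (11/12)/(11/12) = 1;  -(11/12)·log₂(1) = 0.0000
H(S|T) = 0.0000 + 0.0000
  = 0.0000 bits
H(S) - H(S|T) = 0.4138 - 0.0000 = 0.4138 bits

Both sides equal 0.4138 bits, so I(S;T) = H(S) - H(S|T) ✓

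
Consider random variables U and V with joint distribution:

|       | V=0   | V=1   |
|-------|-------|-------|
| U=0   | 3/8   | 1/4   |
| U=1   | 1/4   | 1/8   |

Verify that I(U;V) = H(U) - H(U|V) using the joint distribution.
Left side, from I(U;V) = H(U) + H(V) - H(U,V):
Marginal P(U) (row sums):
  P(U=0) = 3/8 + 1/4 = 5/8
  P(U=1) = 1/4 + 1/8 = 3/8
Marginal P(V) (column sums):
  P(V=0) = 3/8 + 1/4 = 5/8
  P(V=1) = 1/4 + 1/8 = 3/8

H(U) = -[(5/8)·log₂(5/8) + (3/8)·log₂(3/8)]
  = 0.4238 + 0.5306
  = 0.9544 bits
H(V) = -[(5/8)·log₂(5/8) + (3/8)·log₂(3/8)]
  = 0.4238 + 0.5306
  = 0.9544 bits
H(U,V) = -[(3/8)·log₂(3/8) + (1/4)·log₂(1/4) + (1/4)·log₂(1/4) + (1/8)·log₂(1/8)]
  = 0.5306 + 0.5000 + 0.5000 + 0.3750
  = 1.9056 bits

I(U;V) = H(U) + H(V) - H(U,V)
  = 0.9544 + 0.9544 - 1.9056
  = 0.0032 bits

Right side, with H(U|V) computed directly from the conditional probabilities:
H(U|V) = -Σ P(U,V)·log₂ P(U|V), where P(U|V) = P(U,V) / P(V)
  (U=0,V=0): P(U|V) = (3/8)/(5/8) = 3/5;  -(3/8)·log₂(3/5) = 0.2764
  (U=0,V=1): P(U|V) = (1/4)/(3/8) = 2/3;  -(1/4)·log₂(2/3) = 0.1462
  (U=1,V=0): P(U|V) = (1/4)/(5/8) = 2/5;  -(1/4)·log₂(2/5) = 0.3305
  (U=1,V=1): P(U|V) = (1/8)/(3/8) = 1/3;  -(1/8)·log₂(1/3) = 0.1981
H(U|V) = 0.2764 + 0.1462 + 0.3305 + 0.1981
  = 0.9512 bits
H(U) - H(U|V) = 0.9544 - 0.9512 = 0.0032 bits

Both sides equal 0.0032 bits, so I(U;V) = H(U) - H(U|V) ✓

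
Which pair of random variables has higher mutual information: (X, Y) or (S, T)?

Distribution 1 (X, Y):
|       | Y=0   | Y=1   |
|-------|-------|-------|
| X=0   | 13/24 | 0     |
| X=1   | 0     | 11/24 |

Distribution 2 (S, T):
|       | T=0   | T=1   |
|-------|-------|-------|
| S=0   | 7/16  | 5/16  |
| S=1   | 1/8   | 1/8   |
Distribution 1 (X, Y):
Marginal P(X) (row sums):
  P(X=0) = 13/24 + 0 = 13/24
  P(X=1) = 0 + 11/24 = 11/24
Marginal P(Y) (column sums):
  P(Y=0) = 13/24 + 0 = 13/24
  P(Y=1) = 0 + 11/24 = 11/24

H(X) = -[(13/24)·log₂(13/24) + (11/24)·log₂(11/24)]
  = 0.4791 + 0.5159
  = 0.9950 bits
H(Y) = -[(13/24)·log₂(13/24) + (11/24)·log₂(11/24)]
  = 0.4791 + 0.5159
  = 0.9950 bits
H(X,Y) = -[(13/24)·log₂(13/24) + (11/24)·log₂(11/24)]
  = 0.4791 + 0.5159
  = 0.9950 bits

I(X;Y) = H(X) + H(Y) - H(X,Y)
  = 0.9950 + 0.9950 - 0.9950
  = 0.9950 bits

Distribution 2 (S, T):
Marginal P(S) (row sums):
  P(S=0) = 7/16 + 5/16 = 3/4
  P(S=1) = 1/8 + 1/8 = 1/4
Marginal P(T) (column sums):
  P(T=0) = 7/16 + 1/8 = 9/16
  P(T=1) = 5/16 + 1/8 = 7/16

H(S) = -[(3/4)·log₂(3/4) + (1/4)·log₂(1/4)]
  = 0.3113 + 0.5000
  = 0.8113 bits
H(T) = -[(9/16)·log₂(9/16) + (7/16)·log₂(7/16)]
  = 0.4669 + 0.5218
  = 0.9887 bits
H(S,T) = -[(7/16)·log₂(7/16) + (5/16)·log₂(5/16) + (1/8)·log₂(1/8) + (1/8)·log₂(1/8)]
  = 0.5218 + 0.5244 + 0.3750 + 0.3750
  = 1.7962 bits

I(S;T) = H(S) + H(T) - H(S,T)
  = 0.8113 + 0.9887 - 1.7962
  = 0.0038 bits

I(X;Y) = 0.9950 bits > I(S;T) = 0.0038 bits, so (X, Y) has the higher mutual information (stronger dependence).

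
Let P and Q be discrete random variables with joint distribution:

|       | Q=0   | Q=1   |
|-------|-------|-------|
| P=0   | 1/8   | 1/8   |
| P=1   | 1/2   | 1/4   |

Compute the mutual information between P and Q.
Marginal P(P) (row sums):
  P(P=0) = 1/8 + 1/8 = 1/4
  P(P=1) = 1/2 + 1/4 = 3/4
Marginal P(Q) (column sums):
  P(Q=0) = 1/8 + 1/2 = 5/8
  P(Q=1) = 1/8 + 1/4 = 3/8

H(P) = -[(1/4)·log₂(1/4) + (3/4)·log₂(3/4)]
  = 0.5000 + 0.3113
  = 0.8113 bits
H(Q) = -[(5/8)·log₂(5/8) + (3/8)·log₂(3/8)]
  = 0.4238 + 0.5306
  = 0.9544 bits
H(P,Q) = -[(1/8)·log₂(1/8) + (1/8)·log₂(1/8) + (1/2)·log₂(1/2) + (1/4)·log₂(1/4)]
  = 0.3750 + 0.3750 + 0.5000 + 0.5000
  = 1.7500 bits

I(P;Q) = H(P) + H(Q) - H(P,Q)
  = 0.8113 + 0.9544 - 1.7500
  = 0.0157 bits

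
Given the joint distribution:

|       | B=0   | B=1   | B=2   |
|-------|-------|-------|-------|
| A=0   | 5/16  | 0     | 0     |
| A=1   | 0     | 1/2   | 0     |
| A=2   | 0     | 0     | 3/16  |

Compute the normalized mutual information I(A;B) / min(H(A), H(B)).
Marginal P(A) (row sums):
  P(A=0) = 5/16 + 0 + 0 = 5/16
  P(A=1) = 0 + 1/2 + 0 = 1/2
  P(A=2) = 0 + 0 + 3/16 = 3/16
Marginal P(B) (column sums):
  P(B=0) = 5/16 + 0 + 0 = 5/16
  P(B=1) = 0 + 1/2 + 0 = 1/2
  P(B=2) = 0 + 0 + 3/16 = 3/16

H(A) = -[(5/16)·log₂(5/16) + (1/2)·log₂(1/2) + (3/16)·log₂(3/16)]
  = 0.5244 + 0.5000 + 0.4528
  = 1.4772 bits
H(B) = -[(5/16)·log₂(5/16) + (1/2)·log₂(1/2) + (3/16)·log₂(3/16)]
  = 0.5244 + 0.5000 + 0.4528
  = 1.4772 bits
H(A,B) = -[(5/16)·log₂(5/16) + (1/2)·log₂(1/2) + (3/16)·log₂(3/16)]
  = 0.5244 + 0.5000 + 0.4528
  = 1.4772 bits

I(A;B) = H(A) + H(B) - H(A,B)
  = 1.4772 + 1.4772 - 1.4772
  = 1.4772 bits

min(H(A), H(B)) = min(1.4772, 1.4772) = 1.4772 bits
Normalized MI = 1.4772 / 1.4772 = 1.0000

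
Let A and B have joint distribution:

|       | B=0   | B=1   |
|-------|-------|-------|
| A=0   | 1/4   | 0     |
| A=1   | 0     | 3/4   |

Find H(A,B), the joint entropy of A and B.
H(A,B) = -Σ P(A,B) log₂ P(A,B), summed over the non-zero cells:
H(A,B) = -[(1/4)·log₂(1/4) + (3/4)·log₂(3/4)]
  = 0.5000 + 0.3113
  = 0.8113 bits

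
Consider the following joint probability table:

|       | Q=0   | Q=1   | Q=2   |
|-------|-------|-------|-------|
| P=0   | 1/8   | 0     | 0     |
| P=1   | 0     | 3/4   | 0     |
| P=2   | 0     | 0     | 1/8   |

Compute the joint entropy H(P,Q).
H(P,Q) = -Σ P(P,Q) log₂ P(P,Q), summed over the non-zero cells:
H(P,Q) = -[(1/8)·log₂(1/8) + (3/4)·log₂(3/4) + (1/8)·log₂(1/8)]
  = 0.3750 + 0.3113 + 0.3750
  = 1.0613 bits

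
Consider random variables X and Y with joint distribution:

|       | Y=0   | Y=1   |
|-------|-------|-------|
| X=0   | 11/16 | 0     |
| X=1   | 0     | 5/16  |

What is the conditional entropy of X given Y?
Marginal P(Y) (column sums):
  P(Y=0) = 11/16 + 0 = 11/16
  P(Y=1) = 0 + 5/16 = 5/16

H(X|Y) = -Σ P(X,Y)·log₂ P(X|Y), where P(X|Y) = P(X,Y) / P(Y)
  (cells with P(X,Y) = 0 contribute 0)
  (X=0,Y=0): P(X|Y) = (11/16)/(11/16) = 1;  -(11/16)·log₂(1) = 0.0000
  (X=1,Y=1): P(X|Y) = (5/16)/(5/16) = 1;  -(5/16)·log₂(1) = 0.0000
H(X|Y) = 0.0000 + 0.0000
  = 0.0000 bits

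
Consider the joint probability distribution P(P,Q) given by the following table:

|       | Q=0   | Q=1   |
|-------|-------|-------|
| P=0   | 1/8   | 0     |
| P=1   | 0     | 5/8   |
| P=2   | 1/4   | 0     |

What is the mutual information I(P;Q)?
Marginal P(P) (row sums):
  P(P=0) = 1/8 + 0 = 1/8
  P(P=1) = 0 + 5/8 = 5/8
  P(P=2) = 1/4 + 0 = 1/4
Marginal P(Q) (column sums):
  P(Q=0) = 1/8 + 0 + 1/4 = 3/8
  P(Q=1) = 0 + 5/8 + 0 = 5/8

H(P) = -[(1/8)·log₂(1/8) + (5/8)·log₂(5/8) + (1/4)·log₂(1/4)]
  = 0.3750 + 0.4238 + 0.5000
  = 1.2988 bits
H(Q) = -[(3/8)·log₂(3/8) + (5/8)·log₂(5/8)]
  = 0.5306 + 0.4238
  = 0.9544 bits
H(P,Q) = -[(1/8)·log₂(1/8) + (5/8)·log₂(5/8) + (1/4)·log₂(1/4)]
  = 0.3750 + 0.4238 + 0.5000
  = 1.2988 bits

I(P;Q) = H(P) + H(Q) - H(P,Q)
  = 1.2988 + 0.9544 - 1.2988
  = 0.9544 bits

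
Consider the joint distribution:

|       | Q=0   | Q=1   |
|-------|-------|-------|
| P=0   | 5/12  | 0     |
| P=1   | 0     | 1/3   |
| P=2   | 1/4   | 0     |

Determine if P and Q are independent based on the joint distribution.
Marginal P(P) (row sums):
  P(P=0) = 5/12 + 0 = 5/12
  P(P=1) = 0 + 1/3 = 1/3
  P(P=2) = 1/4 + 0 = 1/4
Marginal P(Q) (column sums):
  P(Q=0) = 5/12 + 0 + 1/4 = 2/3
  P(Q=1) = 0 + 1/3 + 0 = 1/3

P and Q are independent iff P(P=i,Q=j) = P(P=i)·P(Q=j) for every cell.
  P(P=0)·P(Q=0) = 5/12 × 2/3 = 5/18, but P(P=0,Q=0) = 5/12 ✗

No, P and Q are not independent. Quantitatively, I(P;Q) > 0:

H(P) = -[(5/12)·log₂(5/12) + (1/3)·log₂(1/3) + (1/4)·log₂(1/4)]
  = 0.5263 + 0.5283 + 0.5000
  = 1.5546 bits
H(Q) = -[(2/3)·log₂(2/3) + (1/3)·log₂(1/3)]
  = 0.3900 + 0.5283
  = 0.9183 bits
H(P,Q) = -[(5/12)·log₂(5/12) + (1/3)·log₂(1/3) + (1/4)·log₂(1/4)]
  = 0.5263 + 0.5283 + 0.5000
  = 1.5546 bits
I(P;Q) = H(P) + H(Q) - H(P,Q) = 1.5546 + 0.9183 - 1.5546 = 0.9183 bits > 0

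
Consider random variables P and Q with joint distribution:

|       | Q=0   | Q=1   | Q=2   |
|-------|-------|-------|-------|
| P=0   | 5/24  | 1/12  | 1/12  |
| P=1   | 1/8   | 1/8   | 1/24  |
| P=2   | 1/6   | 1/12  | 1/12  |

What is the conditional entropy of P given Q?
Marginal P(Q) (column sums):
  P(Q=0) = 5/24 + 1/8 + 1/6 = 1/2
  P(Q=1) = 1/12 + 1/8 + 1/12 = 7/24
  P(Q=2) = 1/12 + 1/24 + 1/12 = 5/24

H(P|Q) = -Σ P(P,Q)·log₂ P(P|Q), where P(P|Q) = P(P,Q) / P(Q)
  (P=0,Q=0): P(P|Q) = (5/24)/(1/2) = 5/12;  -(5/24)·log₂(5/12) = 0.2631
  (P=0,Q=1): P(P|Q) = (1/12)/(7/24) = 2/7;  -(1/12)·log₂(2/7) = 0.1506
  (P=0,Q=2): P(P|Q) = (1/12)/(5/24) = 2/5;  -(1/12)·log₂(2/5) = 0.1102
  (P=1,Q=0): P(P|Q) = (1/8)/(1/2) = 1/4;  -(1/8)·log₂(1/4) = 0.2500
  (P=1,Q=1): P(P|Q) = (1/8)/(7/24) = 3/7;  -(1/8)·log₂(3/7) = 0.1528
  (P=1,Q=2): P(P|Q) = (1/24)/(5/24) = 1/5;  -(1/24)·log₂(1/5) = 0.0967
  (P=2,Q=0): P(P|Q) = (1/6)/(1/2) = 1/3;  -(1/6)·log₂(1/3) = 0.2642
  (P=2,Q=1): P(P|Q) = (1/12)/(7/24) = 2/7;  -(1/12)·log₂(2/7) = 0.1506
  (P=2,Q=2): P(P|Q) = (1/12)/(5/24) = 2/5;  -(1/12)·log₂(2/5) = 0.1102
H(P|Q) = 0.2631 + 0.1506 + 0.1102 + 0.2500 + 0.1528 + 0.0967 + 0.2642 + 0.1506 + 0.1102
  = 1.5484 bits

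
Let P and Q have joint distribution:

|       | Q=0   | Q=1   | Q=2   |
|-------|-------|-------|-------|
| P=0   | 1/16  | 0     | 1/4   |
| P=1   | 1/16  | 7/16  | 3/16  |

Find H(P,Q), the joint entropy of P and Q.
H(P,Q) = -Σ P(P,Q) log₂ P(P,Q), summed over the non-zero cells:
H(P,Q) = -[(1/16)·log₂(1/16) + (1/4)·log₂(1/4) + (1/16)·log₂(1/16) + (7/16)·log₂(7/16) + (3/16)·log₂(3/16)]
  = 0.2500 + 0.5000 + 0.2500 + 0.5218 + 0.4528
  = 1.9746 bits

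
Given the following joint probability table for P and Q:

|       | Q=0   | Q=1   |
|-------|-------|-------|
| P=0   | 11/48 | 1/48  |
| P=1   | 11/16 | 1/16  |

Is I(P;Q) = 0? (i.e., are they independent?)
Marginal P(P) (row sums):
  P(P=0) = 11/48 + 1/48 = 1/4
  P(P=1) = 11/16 + 1/16 = 3/4
Marginal P(Q) (column sums):
  P(Q=0) = 11/48 + 11/16 = 11/12
  P(Q=1) = 1/48 + 1/16 = 1/12

P and Q are independent iff P(P=i,Q=j) = P(P=i)·P(Q=j) for every cell.
  P(P=0)·P(Q=0) = 1/4 × 11/12 = 11/48 = P(P=0,Q=0) ✓
  P(P=0)·P(Q=1) = 1/4 × 1/12 = 1/48 = P(P=0,Q=1) ✓
  P(P=1)·P(Q=0) = 3/4 × 11/12 = 11/16 = P(P=1,Q=0) ✓
  P(P=1)·P(Q=1) = 3/4 × 1/12 = 1/16 = P(P=1,Q=1) ✓

Yes, P and Q are independent: every cell factors, so I(P;Q) = 0 bits.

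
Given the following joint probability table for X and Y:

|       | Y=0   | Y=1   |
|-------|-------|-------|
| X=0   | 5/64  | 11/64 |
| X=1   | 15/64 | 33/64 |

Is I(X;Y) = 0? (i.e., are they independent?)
Marginal P(X) (row sums):
  P(X=0) = 5/64 + 11/64 = 1/4
  P(X=1) = 15/64 + 33/64 = 3/4
Marginal P(Y) (column sums):
  P(Y=0) = 5/64 + 15/64 = 5/16
  P(Y=1) = 11/64 + 33/64 = 11/16

X and Y are independent iff P(X=i,Y=j) = P(X=i)·P(Y=j) for every cell.
  P(X=0)·P(Y=0) = 1/4 × 5/16 = 5/64 = P(X=0,Y=0) ✓
  P(X=0)·P(Y=1) = 1/4 × 11/16 = 11/64 = P(X=0,Y=1) ✓
  P(X=1)·P(Y=0) = 3/4 × 5/16 = 15/64 = P(X=1,Y=0) ✓
  P(X=1)·P(Y=1) = 3/4 × 11/16 = 33/64 = P(X=1,Y=1) ✓

Yes, X and Y are independent: every cell factors, so I(X;Y) = 0 bits.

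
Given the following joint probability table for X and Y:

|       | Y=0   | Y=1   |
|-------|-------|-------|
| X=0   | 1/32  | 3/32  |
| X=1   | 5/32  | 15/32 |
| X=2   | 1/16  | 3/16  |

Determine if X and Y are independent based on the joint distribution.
Marginal P(X) (row sums):
  P(X=0) = 1/32 + 3/32 = 1/8
  P(X=1) = 5/32 + 15/32 = 5/8
  P(X=2) = 1/16 + 3/16 = 1/4
Marginal P(Y) (column sums):
  P(Y=0) = 1/32 + 5/32 + 1/16 = 1/4
  P(Y=1) = 3/32 + 15/32 + 3/16 = 3/4

X and Y are independent iff P(X=i,Y=j) = P(X=i)·P(Y=j) for every cell.
  P(X=0)·P(Y=0) = 1/8 × 1/4 = 1/32 = P(X=0,Y=0) ✓
  P(X=0)·P(Y=1) = 1/8 × 3/4 = 3/32 = P(X=0,Y=1) ✓
  P(X=1)·P(Y=0) = 5/8 × 1/4 = 5/32 = P(X=1,Y=0) ✓
  P(X=1)·P(Y=1) = 5/8 × 3/4 = 15/32 = P(X=1,Y=1) ✓
  P(X=2)·P(Y=0) = 1/4 × 1/4 = 1/16 = P(X=2,Y=0) ✓
  P(X=2)·P(Y=1) = 1/4 × 3/4 = 3/16 = P(X=2,Y=1) ✓

Yes, X and Y are independent: every cell factors, so I(X;Y) = 0 bits.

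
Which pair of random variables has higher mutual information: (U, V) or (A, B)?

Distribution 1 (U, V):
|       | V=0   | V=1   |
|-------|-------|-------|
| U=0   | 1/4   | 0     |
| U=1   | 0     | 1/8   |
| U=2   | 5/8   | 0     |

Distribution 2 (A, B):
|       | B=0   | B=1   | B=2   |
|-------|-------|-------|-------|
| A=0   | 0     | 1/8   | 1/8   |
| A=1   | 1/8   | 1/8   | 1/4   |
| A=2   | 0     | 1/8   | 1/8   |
Distribution 1 (U, V):
Marginal P(U) (row sums):
  P(U=0) = 1/4 + 0 = 1/4
  P(U=1) = 0 + 1/8 = 1/8
  P(U=2) = 5/8 + 0 = 5/8
Marginal P(V) (column sums):
  P(V=0) = 1/4 + 0 + 5/8 = 7/8
  P(V=1) = 0 + 1/8 + 0 = 1/8

H(U) = -[(1/4)·log₂(1/4) + (1/8)·log₂(1/8) + (5/8)·log₂(5/8)]
  = 0.5000 + 0.3750 + 0.4238
  = 1.2988 bits
H(V) = -[(7/8)·log₂(7/8) + (1/8)·log₂(1/8)]
  = 0.1686 + 0.3750
  = 0.5436 bits
H(U,V) = -[(1/4)·log₂(1/4) + (1/8)·log₂(1/8) + (5/8)·log₂(5/8)]
  = 0.5000 + 0.3750 + 0.4238
  = 1.2988 bits

I(U;V) = H(U) + H(V) - H(U,V)
  = 1.2988 + 0.5436 - 1.2988
  = 0.5436 bits

Distribution 2 (A, B):
Marginal P(A) (row sums):
  P(A=0) = 0 + 1/8 + 1/8 = 1/4
  P(A=1) = 1/8 + 1/8 + 1/4 = 1/2
  P(A=2) = 0 + 1/8 + 1/8 = 1/4
Marginal P(B) (column sums):
  P(B=0) = 0 + 1/8 + 0 = 1/8
  P(B=1) = 1/8 + 1/8 + 1/8 = 3/8
  P(B=2) = 1/8 + 1/4 + 1/8 = 1/2

H(A) = -[(1/4)·log₂(1/4) + (1/2)·log₂(1/2) + (1/4)·log₂(1/4)]
  = 0.5000 + 0.5000 + 0.5000
  = 1.5000 bits
H(B) = -[(1/8)·log₂(1/8) + (3/8)·log₂(3/8) + (1/2)·log₂(1/2)]
  = 0.3750 + 0.5306 + 0.5000
  = 1.4056 bits
H(A,B) = -[(1/8)·log₂(1/8) + (1/8)·log₂(1/8) + (1/8)·log₂(1/8) + (1/8)·log₂(1/8) + (1/4)·log₂(1/4) + (1/8)·log₂(1/8) + (1/8)·log₂(1/8)]
  = 0.3750 + 0.3750 + 0.3750 + 0.3750 + 0.5000 + 0.3750 + 0.3750
  = 2.7500 bits

I(A;B) = H(A) + H(B) - H(A,B)
  = 1.5000 + 1.4056 - 2.7500
  = 0.1556 bits

I(U;V) = 0.5436 bits > I(A;B) = 0.1556 bits, so (U, V) has the higher mutual information (stronger dependence).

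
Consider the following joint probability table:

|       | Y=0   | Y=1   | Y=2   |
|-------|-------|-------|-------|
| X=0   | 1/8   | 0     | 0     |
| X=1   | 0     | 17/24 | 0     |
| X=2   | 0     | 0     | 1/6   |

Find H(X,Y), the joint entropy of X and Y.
H(X,Y) = -Σ P(X,Y) log₂ P(X,Y), summed over the non-zero cells:
H(X,Y) = -[(1/8)·log₂(1/8) + (17/24)·log₂(17/24) + (1/6)·log₂(1/6)]
  = 0.3750 + 0.3524 + 0.4308
  = 1.1582 bits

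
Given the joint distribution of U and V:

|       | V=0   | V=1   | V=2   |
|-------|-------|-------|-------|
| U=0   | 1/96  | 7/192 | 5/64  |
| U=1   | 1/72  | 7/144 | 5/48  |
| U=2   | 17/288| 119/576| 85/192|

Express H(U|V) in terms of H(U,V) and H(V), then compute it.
H(U|V) = H(U,V) - H(V)

Marginal P(V) (column sums):
  P(V=0) = 1/96 + 1/72 + 17/288 = 1/12
  P(V=1) = 7/192 + 7/144 + 119/576 = 7/24
  P(V=2) = 5/64 + 5/48 + 85/192 = 5/8

H(U,V) = -[(1/96)·log₂(1/96) + (7/192)·log₂(7/192) + (5/64)·log₂(5/64) + (1/72)·log₂(1/72) + (7/144)·log₂(7/144) + (5/48)·log₂(5/48) + (17/288)·log₂(17/288) + (119/576)·log₂(119/576) + (85/192)·log₂(85/192)]
  = 0.0686 + 0.1742 + 0.2873 + 0.0857 + 0.2121 + 0.3399 + 0.2410 + 0.4700 + 0.5204
  = 2.3992 bits
H(V) = -[(1/12)·log₂(1/12) + (7/24)·log₂(7/24) + (5/8)·log₂(5/8)]
  = 0.2987 + 0.5185 + 0.4238
  = 1.2410 bits

H(U|V) = 2.3992 - 1.2410 = 1.1582 bits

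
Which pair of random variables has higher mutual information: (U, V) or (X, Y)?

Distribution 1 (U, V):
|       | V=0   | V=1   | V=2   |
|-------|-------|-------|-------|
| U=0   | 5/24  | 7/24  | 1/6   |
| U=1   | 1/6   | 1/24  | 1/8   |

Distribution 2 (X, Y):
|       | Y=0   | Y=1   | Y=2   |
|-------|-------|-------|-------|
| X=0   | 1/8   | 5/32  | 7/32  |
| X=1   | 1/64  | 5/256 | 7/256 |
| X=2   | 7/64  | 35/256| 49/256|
Distribution 1 (U, V):
Marginal P(U) (row sums):
  P(U=0) = 5/24 + 7/24 + 1/6 = 2/3
  P(U=1) = 1/6 + 1/24 + 1/8 = 1/3
Marginal P(V) (column sums):
  P(V=0) = 5/24 + 1/6 = 3/8
  P(V=1) = 7/24 + 1/24 = 1/3
  P(V=2) = 1/6 + 1/8 = 7/24

H(U) = -[(2/3)·log₂(2/3) + (1/3)·log₂(1/3)]
  = 0.3900 + 0.5283
  = 0.9183 bits
H(V) = -[(3/8)·log₂(3/8) + (1/3)·log₂(1/3) + (7/24)·log₂(7/24)]
  = 0.5306 + 0.5283 + 0.5185
  = 1.5774 bits
H(U,V) = -[(5/24)·log₂(5/24) + (7/24)·log₂(7/24) + (1/6)·log₂(1/6) + (1/6)·log₂(1/6) + (1/24)·log₂(1/24) + (1/8)·log₂(1/8)]
  = 0.4715 + 0.5185 + 0.4308 + 0.4308 + 0.1910 + 0.3750
  = 2.4176 bits

I(U;V) = H(U) + H(V) - H(U,V)
  = 0.9183 + 1.5774 - 2.4176
  = 0.0781 bits

Distribution 2 (X, Y):
Marginal P(X) (row sums):
  P(X=0) = 1/8 + 5/32 + 7/32 = 1/2
  P(X=1) = 1/64 + 5/256 + 7/256 = 1/16
  P(X=2) = 7/64 + 35/256 + 49/256 = 7/16
Marginal P(Y) (column sums):
  P(Y=0) = 1/8 + 1/64 + 7/64 = 1/4
  P(Y=1) = 5/32 + 5/256 + 35/256 = 5/16
  P(Y=2) = 7/32 + 7/256 + 49/256 = 7/16

H(X) = -[(1/2)·log₂(1/2) + (1/16)·log₂(1/16) + (7/16)·log₂(7/16)]
  = 0.5000 + 0.2500 + 0.5218
  = 1.2718 bits
H(Y) = -[(1/4)·log₂(1/4) + (5/16)·log₂(5/16) + (7/16)·log₂(7/16)]
  = 0.5000 + 0.5244 + 0.5218
  = 1.5462 bits
H(X,Y) = -[(1/8)·log₂(1/8) + (5/32)·log₂(5/32) + (7/32)·log₂(7/32) + (1/64)·log₂(1/64) + (5/256)·log₂(5/256) + (7/256)·log₂(7/256) + (7/64)·log₂(7/64) + (35/256)·log₂(35/256) + (49/256)·log₂(49/256)]
  = 0.3750 + 0.4184 + 0.4796 + 0.0938 + 0.1109 + 0.1420 + 0.3492 + 0.3925 + 0.4566
  = 2.8180 bits

I(X;Y) = H(X) + H(Y) - H(X,Y)
  = 1.2718 + 1.5462 - 2.8180
  = 0.0000 bits

I(U;V) = 0.0781 bits > I(X;Y) = 0.0000 bits, so (U, V) has the higher mutual information (stronger dependence).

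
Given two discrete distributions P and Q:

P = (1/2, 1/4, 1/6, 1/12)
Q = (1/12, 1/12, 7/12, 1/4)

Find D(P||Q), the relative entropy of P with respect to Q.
D(P||Q) = Σ P(i) log₂(P(i)/Q(i))
  i=0: (1/2) × log₂((1/2)/(1/12)) = (1/2) × log₂(6) = 1.2925
  i=1: (1/4) × log₂((1/4)/(1/12)) = (1/4) × log₂(3) = 0.3962
  i=2: (1/6) × log₂((1/6)/(7/12)) = (1/6) × log₂(2/7) = -0.3012
  i=3: (1/12) × log₂((1/12)/(1/4)) = (1/12) × log₂(1/3) = -0.1321
D(P||Q) = 1.2925 + 0.3962 - 0.3012 - 0.1321
  = 1.2554 bits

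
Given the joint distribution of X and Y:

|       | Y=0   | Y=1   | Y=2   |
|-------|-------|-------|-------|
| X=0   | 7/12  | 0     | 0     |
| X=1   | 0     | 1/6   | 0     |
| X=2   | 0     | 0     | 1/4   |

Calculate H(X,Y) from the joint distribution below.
H(X,Y) = -Σ P(X,Y) log₂ P(X,Y), summed over the non-zero cells:
H(X,Y) = -[(7/12)·log₂(7/12) + (1/6)·log₂(1/6) + (1/4)·log₂(1/4)]
  = 0.4536 + 0.4308 + 0.5000
  = 1.3844 bits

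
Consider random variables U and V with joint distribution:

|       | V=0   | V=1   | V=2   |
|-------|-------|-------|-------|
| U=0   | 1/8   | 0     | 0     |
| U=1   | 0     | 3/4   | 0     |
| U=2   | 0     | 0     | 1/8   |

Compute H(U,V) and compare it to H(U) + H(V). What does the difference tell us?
Marginal P(U) (row sums):
  P(U=0) = 1/8 + 0 + 0 = 1/8
  P(U=1) = 0 + 3/4 + 0 = 3/4
  P(U=2) = 0 + 0 + 1/8 = 1/8
Marginal P(V) (column sums):
  P(V=0) = 1/8 + 0 + 0 = 1/8
  P(V=1) = 0 + 3/4 + 0 = 3/4
  P(V=2) = 0 + 0 + 1/8 = 1/8

H(U,V) = -[(1/8)·log₂(1/8) + (3/4)·log₂(3/4) + (1/8)·log₂(1/8)]
  = 0.3750 + 0.3113 + 0.3750
  = 1.0613 bits
H(U) = -[(1/8)·log₂(1/8) + (3/4)·log₂(3/4) + (1/8)·log₂(1/8)]
  = 0.3750 + 0.3113 + 0.3750
  = 1.0613 bits
H(V) = -[(1/8)·log₂(1/8) + (3/4)·log₂(3/4) + (1/8)·log₂(1/8)]
  = 0.3750 + 0.3113 + 0.3750
  = 1.0613 bits

H(U) + H(V) = 1.0613 + 1.0613 = 2.1226 bits
Difference: H(U) + H(V) - H(U,V) = 2.1226 - 1.0613 = 1.0613 bits = I(U;V)

The difference is the mutual information; it is positive here, so U and V are dependent (knowing one reduces uncertainty about the other by 1.0613 bits).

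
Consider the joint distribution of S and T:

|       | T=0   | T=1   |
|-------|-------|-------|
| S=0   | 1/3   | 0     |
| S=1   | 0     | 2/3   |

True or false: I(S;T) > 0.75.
Marginal P(S) (row sums):
  P(S=0) = 1/3 + 0 = 1/3
  P(S=1) = 0 + 2/3 = 2/3
Marginal P(T) (column sums):
  P(T=0) = 1/3 + 0 = 1/3
  P(T=1) = 0 + 2/3 = 2/3

H(S) = -[(1/3)·log₂(1/3) + (2/3)·log₂(2/3)]
  = 0.5283 + 0.3900
  = 0.9183 bits
H(T) = -[(1/3)·log₂(1/3) + (2/3)·log₂(2/3)]
  = 0.5283 + 0.3900
  = 0.9183 bits
H(S,T) = -[(1/3)·log₂(1/3) + (2/3)·log₂(2/3)]
  = 0.5283 + 0.3900
  = 0.9183 bits

I(S;T) = H(S) + H(T) - H(S,T)
  = 0.9183 + 0.9183 - 0.9183
  = 0.9183 bits

True. I(S;T) = 0.9183 bits, which is > 0.75 bits.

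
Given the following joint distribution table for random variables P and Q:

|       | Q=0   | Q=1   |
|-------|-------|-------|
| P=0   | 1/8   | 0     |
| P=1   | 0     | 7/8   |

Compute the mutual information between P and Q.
Marginal P(P) (row sums):
  P(P=0) = 1/8 + 0 = 1/8
  P(P=1) = 0 + 7/8 = 7/8
Marginal P(Q) (column sums):
  P(Q=0) = 1/8 + 0 = 1/8
  P(Q=1) = 0 + 7/8 = 7/8

H(P) = -[(1/8)·log₂(1/8) + (7/8)·log₂(7/8)]
  = 0.3750 + 0.1686
  = 0.5436 bits
H(Q) = -[(1/8)·log₂(1/8) + (7/8)·log₂(7/8)]
  = 0.3750 + 0.1686
  = 0.5436 bits
H(P,Q) = -[(1/8)·log₂(1/8) + (7/8)·log₂(7/8)]
  = 0.3750 + 0.1686
  = 0.5436 bits

I(P;Q) = H(P) + H(Q) - H(P,Q)
  = 0.5436 + 0.5436 - 0.5436
  = 0.5436 bits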